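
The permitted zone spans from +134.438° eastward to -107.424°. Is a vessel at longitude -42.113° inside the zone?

No

Band width going east from +134.438° to -107.424°: ((-107.424 − 134.438) mod 360) = 118.138°.
Offset of -42.113° east of the west edge: ((-42.113 − 134.438) mod 360) = 183.449°.
183.449° > 118.138° ⇒ outside.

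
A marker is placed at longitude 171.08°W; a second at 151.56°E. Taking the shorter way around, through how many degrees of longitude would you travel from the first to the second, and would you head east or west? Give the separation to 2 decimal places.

Raw difference: 151.56 − -171.08 = 322.64°.
Normalise into (−180°, 180°]: 322.64° − 360° = -37.36°.
Negative ⇒ the second point lies to the west; separation 37.36°.

37.36° west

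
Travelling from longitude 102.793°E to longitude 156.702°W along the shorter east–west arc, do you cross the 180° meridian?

Naïve |-156.702 − 102.793| = 259.495° > 180°, so the shorter arc goes the other way round — across 180°.
Signed shortest Δλ = ((-156.702 − 102.793 + 180) mod 360) − 180 = 100.505°.
Going east by 100.505° from +102.793° passes through 180° before reaching -156.702°.

Yes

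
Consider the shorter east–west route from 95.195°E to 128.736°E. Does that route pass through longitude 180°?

No

Signed shortest Δλ = ((128.736 − 95.195 + 180) mod 360) − 180 = 33.541°.
Going east by 33.541° from +95.195° reaches +128.736° without touching 180°.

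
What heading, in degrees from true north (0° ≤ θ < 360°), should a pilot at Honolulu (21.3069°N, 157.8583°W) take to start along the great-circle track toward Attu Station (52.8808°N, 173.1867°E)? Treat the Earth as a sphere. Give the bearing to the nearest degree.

332°

Δλ = 173.1867 − -157.8583 = 331.0450°; wrapped into (−180°, 180°]: -28.9550°.
θ = atan2( sin Δλ · cos φ₂ , cos φ₁ · sin φ₂ − sin φ₁ · cos φ₂ · cos Δλ )
  = atan2(-0.29216, 0.55101) = -27.933° → normalised to [0°, 360°): 332.067°.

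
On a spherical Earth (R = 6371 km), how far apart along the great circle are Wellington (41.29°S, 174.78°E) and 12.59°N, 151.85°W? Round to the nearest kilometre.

Δλ = -151.85 − 174.78 = -326.63°; wrapped into (−180°, 180°]: 33.37°.
Δφ = 12.59 − -41.29 = 53.88°.
a = sin²(Δφ/2) + cos φ₁ · cos φ₂ · sin²(Δλ/2) = 0.265709.
c = 2·atan2(√a, √(1−a)) = 1.08311 rad → d = 6371·c ≈ 6900.51 km.

6901 km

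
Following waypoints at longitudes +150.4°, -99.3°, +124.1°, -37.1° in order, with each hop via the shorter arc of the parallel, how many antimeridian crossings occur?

Leg 1: +150.4° → -99.3°, shortest Δλ = 110.3° (east) — crosses 180°.
Leg 2: -99.3° → +124.1°, shortest Δλ = -136.6° (west) — crosses 180°.
Leg 3: +124.1° → -37.1°, shortest Δλ = -161.2° (west) — does not cross 180°.
Total crossings: 2.

2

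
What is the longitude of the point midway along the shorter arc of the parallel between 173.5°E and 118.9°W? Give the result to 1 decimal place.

152.7°W

Signed shortest Δλ from +173.5° to -118.9° is +67.6°.
Midpoint longitude = +173.5° + (+67.6°)/2 = +173.5° + 33.8° = +207.3°.
Normalise into (−180°, 180°]: -152.7°.
(The naïve average (+173.5 + -118.9)/2 = 27.3° is on the wrong side of the globe.)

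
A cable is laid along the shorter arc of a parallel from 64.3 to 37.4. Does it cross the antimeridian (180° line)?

No

Signed shortest Δλ = ((37.4 − 64.3 + 180) mod 360) − 180 = -26.9°.
Going west by 26.9° from +64.3° reaches +37.4° without touching 180°.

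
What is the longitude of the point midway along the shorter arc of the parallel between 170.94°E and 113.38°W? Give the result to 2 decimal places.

Signed shortest Δλ from +170.94° to -113.38° is +75.68°.
Midpoint longitude = +170.94° + (+75.68°)/2 = +170.94° + 37.84° = +208.78°.
Normalise into (−180°, 180°]: -151.22°.
(The naïve average (+170.94 + -113.38)/2 = 28.78° is on the wrong side of the globe.)

151.22°W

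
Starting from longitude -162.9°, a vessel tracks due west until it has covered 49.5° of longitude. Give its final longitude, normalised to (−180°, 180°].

Start at -162.9°; shift −49.5° → -212.4°.
-212.4° lies outside (−180°, 180°]; add 360° → +147.6°.

+147.6°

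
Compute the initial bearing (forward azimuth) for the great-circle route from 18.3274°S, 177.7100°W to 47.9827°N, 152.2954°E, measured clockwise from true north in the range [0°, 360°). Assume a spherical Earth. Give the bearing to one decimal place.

Δλ = 152.2954 − -177.7100 = 330.0054°; wrapped into (−180°, 180°]: -29.9946°.
θ = atan2( sin Δλ · cos φ₂ , cos φ₁ · sin φ₂ − sin φ₁ · cos φ₂ · cos Δλ )
  = atan2(-0.33462, 0.88754) = -20.657° → normalised to [0°, 360°): 339.343°.

339.3°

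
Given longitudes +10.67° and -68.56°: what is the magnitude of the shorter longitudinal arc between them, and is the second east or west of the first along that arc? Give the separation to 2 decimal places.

79.23° west

Raw difference: -68.56 − 10.67 = -79.23°.
Normalise into (−180°, 180°]: -79.23° stays -79.23°.
Negative ⇒ the second point lies to the west; separation 79.23°.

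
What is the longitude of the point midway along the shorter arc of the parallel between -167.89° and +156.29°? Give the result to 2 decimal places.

+174.20°

Signed shortest Δλ from -167.89° to +156.29° is -35.82°.
Midpoint longitude = -167.89° + (-35.82°)/2 = -167.89° − 17.91° = -185.80°.
Normalise into (−180°, 180°]: +174.20°.
(The naïve average (-167.89 + +156.29)/2 = -5.8° is on the wrong side of the globe.)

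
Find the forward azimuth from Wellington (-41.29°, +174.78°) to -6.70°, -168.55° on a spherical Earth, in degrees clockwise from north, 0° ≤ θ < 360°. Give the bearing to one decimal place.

Δλ = -168.55 − 174.78 = -343.33°; wrapped into (−180°, 180°]: 16.67°.
θ = atan2( sin Δλ · cos φ₂ , cos φ₁ · sin φ₂ − sin φ₁ · cos φ₂ · cos Δλ )
  = atan2(0.28490, 0.54016) = 27.809° → normalised to [0°, 360°): 27.809°.

27.8°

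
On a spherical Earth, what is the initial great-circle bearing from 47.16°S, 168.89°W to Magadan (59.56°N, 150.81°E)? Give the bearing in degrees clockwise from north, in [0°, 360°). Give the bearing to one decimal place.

339.4°

Δλ = 150.81 − -168.89 = 319.70°; wrapped into (−180°, 180°]: -40.30°.
θ = atan2( sin Δλ · cos φ₂ , cos φ₁ · sin φ₂ − sin φ₁ · cos φ₂ · cos Δλ )
  = atan2(-0.32769, 0.86955) = -20.649° → normalised to [0°, 360°): 339.351°.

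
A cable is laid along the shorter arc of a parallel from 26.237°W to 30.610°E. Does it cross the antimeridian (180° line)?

No

Signed shortest Δλ = ((30.610 − -26.237 + 180) mod 360) − 180 = 56.847°.
Going east by 56.847° from -26.237° reaches +30.610° without touching 180°.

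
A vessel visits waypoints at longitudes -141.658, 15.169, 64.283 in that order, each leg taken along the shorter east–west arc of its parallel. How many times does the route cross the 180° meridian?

0

Leg 1: -141.658° → +15.169°, shortest Δλ = 156.827° (east) — does not cross 180°.
Leg 2: +15.169° → +64.283°, shortest Δλ = 49.114° (east) — does not cross 180°.
Total crossings: 0.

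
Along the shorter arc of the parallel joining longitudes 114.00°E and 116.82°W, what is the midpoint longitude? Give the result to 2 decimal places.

Signed shortest Δλ from +114.00° to -116.82° is +129.18°.
Midpoint longitude = +114.00° + (+129.18°)/2 = +114.00° + 64.59° = +178.59°.
(The naïve average (+114.00 + -116.82)/2 = -1.41° is on the wrong side of the globe.)

178.59°E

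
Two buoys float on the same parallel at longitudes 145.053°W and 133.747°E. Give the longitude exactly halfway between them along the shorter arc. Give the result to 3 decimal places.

Signed shortest Δλ from -145.053° to +133.747° is -81.200°.
Midpoint longitude = -145.053° + (-81.200°)/2 = -145.053° − 40.600° = -185.653°.
Normalise into (−180°, 180°]: +174.347°.
(The naïve average (-145.053 + +133.747)/2 = -5.653° is on the wrong side of the globe.)

174.347°E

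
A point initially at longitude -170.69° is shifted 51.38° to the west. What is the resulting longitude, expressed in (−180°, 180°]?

Start at -170.69°; shift −51.38° → -222.07°.
-222.07° lies outside (−180°, 180°]; add 360° → +137.93°.

+137.93°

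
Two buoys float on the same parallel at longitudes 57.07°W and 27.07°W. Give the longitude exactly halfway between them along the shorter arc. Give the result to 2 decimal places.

Signed shortest Δλ from -57.07° to -27.07° is +30.00°.
Midpoint longitude = -57.07° + (+30.00°)/2 = -57.07° + 15.00° = -42.07°.

42.07°W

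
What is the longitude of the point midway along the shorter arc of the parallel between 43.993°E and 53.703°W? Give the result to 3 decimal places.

4.855°W

Signed shortest Δλ from +43.993° to -53.703° is -97.696°.
Midpoint longitude = +43.993° + (-97.696°)/2 = +43.993° − 48.848° = -4.855°.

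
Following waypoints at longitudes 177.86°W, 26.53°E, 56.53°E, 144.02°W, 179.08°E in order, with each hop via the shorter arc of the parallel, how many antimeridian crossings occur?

3

Leg 1: -177.86° → +26.53°, shortest Δλ = -155.61° (west) — crosses 180°.
Leg 2: +26.53° → +56.53°, shortest Δλ = 30.0° (east) — does not cross 180°.
Leg 3: +56.53° → -144.02°, shortest Δλ = 159.45° (east) — crosses 180°.
Leg 4: -144.02° → +179.08°, shortest Δλ = -36.9° (west) — crosses 180°.
Total crossings: 3.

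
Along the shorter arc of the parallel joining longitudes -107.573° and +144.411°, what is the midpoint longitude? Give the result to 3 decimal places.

Signed shortest Δλ from -107.573° to +144.411° is -108.016°.
Midpoint longitude = -107.573° + (-108.016°)/2 = -107.573° − 54.008° = -161.581°.
(The naïve average (-107.573 + +144.411)/2 = 18.419° is on the wrong side of the globe.)

-161.581°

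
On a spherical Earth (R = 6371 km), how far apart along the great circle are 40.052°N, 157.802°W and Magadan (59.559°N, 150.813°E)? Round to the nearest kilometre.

Δλ = 150.813 − -157.802 = 308.615°; wrapped into (−180°, 180°]: -51.385°.
Δφ = 59.559 − 40.052 = 19.507°.
a = sin²(Δφ/2) + cos φ₁ · cos φ₂ · sin²(Δλ/2) = 0.101594.
c = 2·atan2(√a, √(1−a)) = 0.64879 rad → d = 6371·c ≈ 4133.47 km.

4133 km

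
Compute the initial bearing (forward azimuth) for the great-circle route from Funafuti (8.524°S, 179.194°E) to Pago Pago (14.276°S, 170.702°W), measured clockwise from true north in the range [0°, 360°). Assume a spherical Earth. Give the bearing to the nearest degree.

Δλ = -170.702 − 179.194 = -349.896°; wrapped into (−180°, 180°]: 10.104°.
θ = atan2( sin Δλ · cos φ₂ , cos φ₁ · sin φ₂ − sin φ₁ · cos φ₂ · cos Δλ )
  = atan2(0.17002, -0.10245) = 121.073° → normalised to [0°, 360°): 121.073°.

121°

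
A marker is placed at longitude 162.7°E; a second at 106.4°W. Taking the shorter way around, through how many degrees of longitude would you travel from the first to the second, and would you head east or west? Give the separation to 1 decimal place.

Raw difference: -106.4 − 162.7 = -269.1°.
Normalise into (−180°, 180°]: -269.1° + 360° = 90.9°.
Positive ⇒ the second point lies to the east; separation 90.9°.

90.9° east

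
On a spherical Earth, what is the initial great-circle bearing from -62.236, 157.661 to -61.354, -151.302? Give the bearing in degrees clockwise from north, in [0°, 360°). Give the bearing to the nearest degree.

111°

Δλ = -151.302 − 157.661 = -308.963°; wrapped into (−180°, 180°]: 51.037°.
θ = atan2( sin Δλ · cos φ₂ , cos φ₁ · sin φ₂ − sin φ₁ · cos φ₂ · cos Δλ )
  = atan2(0.37276, -0.14206) = 110.863° → normalised to [0°, 360°): 110.863°.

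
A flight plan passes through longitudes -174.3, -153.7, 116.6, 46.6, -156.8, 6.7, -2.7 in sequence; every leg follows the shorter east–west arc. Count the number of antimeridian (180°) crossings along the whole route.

2

Leg 1: -174.3° → -153.7°, shortest Δλ = 20.6° (east) — does not cross 180°.
Leg 2: -153.7° → +116.6°, shortest Δλ = -89.7° (west) — crosses 180°.
Leg 3: +116.6° → +46.6°, shortest Δλ = -70.0° (west) — does not cross 180°.
Leg 4: +46.6° → -156.8°, shortest Δλ = 156.6° (east) — crosses 180°.
Leg 5: -156.8° → +6.7°, shortest Δλ = 163.5° (east) — does not cross 180°.
Leg 6: +6.7° → -2.7°, shortest Δλ = -9.4° (west) — does not cross 180°.
Total crossings: 2.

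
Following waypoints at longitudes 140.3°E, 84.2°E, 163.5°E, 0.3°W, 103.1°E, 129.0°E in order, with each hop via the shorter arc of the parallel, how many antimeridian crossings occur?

Leg 1: +140.3° → +84.2°, shortest Δλ = -56.1° (west) — does not cross 180°.
Leg 2: +84.2° → +163.5°, shortest Δλ = 79.3° (east) — does not cross 180°.
Leg 3: +163.5° → -0.3°, shortest Δλ = -163.8° (west) — does not cross 180°.
Leg 4: -0.3° → +103.1°, shortest Δλ = 103.4° (east) — does not cross 180°.
Leg 5: +103.1° → +129.0°, shortest Δλ = 25.9° (east) — does not cross 180°.
Total crossings: 0.

0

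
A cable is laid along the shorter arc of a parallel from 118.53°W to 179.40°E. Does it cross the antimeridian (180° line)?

Yes

Naïve |179.40 − -118.53| = 297.93° > 180°, so the shorter arc goes the other way round — across 180°.
Signed shortest Δλ = ((179.40 − -118.53 + 180) mod 360) − 180 = -62.07°.
Going west by 62.07° from -118.53° passes through 180° before reaching +179.40°.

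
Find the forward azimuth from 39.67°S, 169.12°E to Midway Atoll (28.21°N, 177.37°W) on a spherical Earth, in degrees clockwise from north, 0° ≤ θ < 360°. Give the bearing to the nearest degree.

Δλ = -177.37 − 169.12 = -346.49°; wrapped into (−180°, 180°]: 13.51°.
θ = atan2( sin Δλ · cos φ₂ , cos φ₁ · sin φ₂ − sin φ₁ · cos φ₂ · cos Δλ )
  = atan2(0.20587, 0.91083) = 12.736° → normalised to [0°, 360°): 12.736°.

13°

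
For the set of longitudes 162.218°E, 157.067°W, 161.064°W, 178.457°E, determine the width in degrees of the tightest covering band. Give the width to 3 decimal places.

Sort the longitudes: -161.064°, -157.067°, +162.218°, +178.457°.
Eastward gaps between consecutive values (wrapping around): 3.997°, 319.285°, 16.239°, 20.479°.
Largest gap = 319.285° ⇒ minimal covering band is its complement: 360° − 319.285° = 40.715°.
Band runs from +162.218° eastward to -157.067°, crossing the antimeridian.

40.715°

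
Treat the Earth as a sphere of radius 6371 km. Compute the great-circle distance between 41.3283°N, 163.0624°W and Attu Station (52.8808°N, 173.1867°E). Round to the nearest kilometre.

Δλ = 173.1867 − -163.0624 = 336.2491°; wrapped into (−180°, 180°]: -23.7509°.
Δφ = 52.8808 − 41.3283 = 11.5525°.
a = sin²(Δφ/2) + cos φ₁ · cos φ₂ · sin²(Δλ/2) = 0.029320.
c = 2·atan2(√a, √(1−a)) = 0.34416 rad → d = 6371·c ≈ 2192.62 km.

2193 km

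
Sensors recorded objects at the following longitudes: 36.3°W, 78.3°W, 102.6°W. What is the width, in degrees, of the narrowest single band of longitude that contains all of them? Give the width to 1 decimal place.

Sort the longitudes: -102.6°, -78.3°, -36.3°.
Eastward gaps between consecutive values (wrapping around): 24.3°, 42.0°, 293.7°.
Largest gap = 293.7° ⇒ minimal covering band is its complement: 360° − 293.7° = 66.3°.
Band runs from -102.6° eastward to -36.3°.

66.3°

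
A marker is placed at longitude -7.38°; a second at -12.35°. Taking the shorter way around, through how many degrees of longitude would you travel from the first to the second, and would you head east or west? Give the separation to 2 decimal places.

4.97° west

Raw difference: -12.35 − -7.38 = -4.97°.
Normalise into (−180°, 180°]: -4.97° stays -4.97°.
Negative ⇒ the second point lies to the west; separation 4.97°.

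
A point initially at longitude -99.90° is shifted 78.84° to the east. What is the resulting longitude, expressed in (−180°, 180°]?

Start at -99.90°; shift +78.84° → -21.06°.
-21.06° already lies in (−180°, 180°].

-21.06°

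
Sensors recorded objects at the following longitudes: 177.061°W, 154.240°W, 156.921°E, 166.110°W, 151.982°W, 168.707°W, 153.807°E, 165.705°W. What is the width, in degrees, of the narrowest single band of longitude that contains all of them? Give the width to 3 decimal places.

Sort the longitudes: -177.061°, -168.707°, -166.110°, -165.705°, -154.240°, -151.982°, +153.807°, +156.921°.
Eastward gaps between consecutive values (wrapping around): 8.354°, 2.597°, 0.405°, 11.465°, 2.258°, 305.789°, 3.114°, 26.018°.
Largest gap = 305.789° ⇒ minimal covering band is its complement: 360° − 305.789° = 54.211°.
Band runs from +153.807° eastward to -151.982°, crossing the antimeridian.

54.211°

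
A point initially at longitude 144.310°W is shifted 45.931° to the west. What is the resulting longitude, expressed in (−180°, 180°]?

169.759°E

Start at -144.310°; shift −45.931° → -190.241°.
-190.241° lies outside (−180°, 180°]; add 360° → +169.759°.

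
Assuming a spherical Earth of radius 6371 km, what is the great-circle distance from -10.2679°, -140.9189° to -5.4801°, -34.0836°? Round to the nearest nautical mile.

Δλ = -34.0836 − -140.9189 = 106.8353°.
Δφ = -5.4801 − -10.2679 = 4.7878°.
a = sin²(Δφ/2) + cos φ₁ · cos φ₂ · sin²(Δλ/2) = 0.633329.
c = 2·atan2(√a, √(1−a)) = 1.84072 rad → d = 6371·c ≈ 11727.23 km ≈ 6332.20 nmi.

6332 nmi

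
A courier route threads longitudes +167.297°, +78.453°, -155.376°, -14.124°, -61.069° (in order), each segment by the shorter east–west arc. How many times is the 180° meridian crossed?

Leg 1: +167.297° → +78.453°, shortest Δλ = -88.844° (west) — does not cross 180°.
Leg 2: +78.453° → -155.376°, shortest Δλ = 126.171° (east) — crosses 180°.
Leg 3: -155.376° → -14.124°, shortest Δλ = 141.252° (east) — does not cross 180°.
Leg 4: -14.124° → -61.069°, shortest Δλ = -46.945° (west) — does not cross 180°.
Total crossings: 1.

1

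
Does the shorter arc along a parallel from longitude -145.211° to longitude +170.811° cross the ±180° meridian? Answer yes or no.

Naïve |170.811 − -145.211| = 316.022° > 180°, so the shorter arc goes the other way round — across 180°.
Signed shortest Δλ = ((170.811 − -145.211 + 180) mod 360) − 180 = -43.978°.
Going west by 43.978° from -145.211° passes through 180° before reaching +170.811°.

Yes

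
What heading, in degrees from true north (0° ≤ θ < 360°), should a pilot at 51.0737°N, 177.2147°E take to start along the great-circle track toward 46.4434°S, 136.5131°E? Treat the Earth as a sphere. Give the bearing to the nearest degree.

208°

Δλ = 136.5131 − 177.2147 = -40.7016°.
θ = atan2( sin Δλ · cos φ₂ , cos φ₁ · sin φ₂ − sin φ₁ · cos φ₂ · cos Δλ )
  = atan2(-0.44936, -0.86174) = -152.460° → normalised to [0°, 360°): 207.540°.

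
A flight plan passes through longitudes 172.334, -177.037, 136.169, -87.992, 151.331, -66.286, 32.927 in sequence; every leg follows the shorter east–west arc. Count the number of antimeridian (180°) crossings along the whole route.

5

Leg 1: +172.334° → -177.037°, shortest Δλ = 10.629° (east) — crosses 180°.
Leg 2: -177.037° → +136.169°, shortest Δλ = -46.794° (west) — crosses 180°.
Leg 3: +136.169° → -87.992°, shortest Δλ = 135.839° (east) — crosses 180°.
Leg 4: -87.992° → +151.331°, shortest Δλ = -120.677° (west) — crosses 180°.
Leg 5: +151.331° → -66.286°, shortest Δλ = 142.383° (east) — crosses 180°.
Leg 6: -66.286° → +32.927°, shortest Δλ = 99.213° (east) — does not cross 180°.
Total crossings: 5.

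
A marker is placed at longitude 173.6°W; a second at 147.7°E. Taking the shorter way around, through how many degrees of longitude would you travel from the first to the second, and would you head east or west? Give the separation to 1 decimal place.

Raw difference: 147.7 − -173.6 = 321.3°.
Normalise into (−180°, 180°]: 321.3° − 360° = -38.7°.
Negative ⇒ the second point lies to the west; separation 38.7°.

38.7° west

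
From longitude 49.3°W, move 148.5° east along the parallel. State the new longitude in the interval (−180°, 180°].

99.2°E

Start at -49.3°; shift +148.5° → +99.2°.
+99.2° already lies in (−180°, 180°].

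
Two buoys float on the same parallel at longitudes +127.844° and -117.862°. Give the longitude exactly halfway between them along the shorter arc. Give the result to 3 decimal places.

-175.009°

Signed shortest Δλ from +127.844° to -117.862° is +114.294°.
Midpoint longitude = +127.844° + (+114.294°)/2 = +127.844° + 57.147° = +184.991°.
Normalise into (−180°, 180°]: -175.009°.
(The naïve average (+127.844 + -117.862)/2 = 4.991° is on the wrong side of the globe.)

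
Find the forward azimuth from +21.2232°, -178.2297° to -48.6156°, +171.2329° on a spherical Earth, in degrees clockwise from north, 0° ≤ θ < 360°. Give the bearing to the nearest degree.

187°

Δλ = 171.2329 − -178.2297 = 349.4626°; wrapped into (−180°, 180°]: -10.5374°.
θ = atan2( sin Δλ · cos φ₂ , cos φ₁ · sin φ₂ − sin φ₁ · cos φ₂ · cos Δλ )
  = atan2(-0.12090, -0.93469) = -172.630° → normalised to [0°, 360°): 187.370°.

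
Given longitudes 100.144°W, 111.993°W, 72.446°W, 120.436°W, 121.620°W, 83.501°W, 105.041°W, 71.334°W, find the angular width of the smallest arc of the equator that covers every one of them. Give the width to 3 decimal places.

50.286°

Sort the longitudes: -121.620°, -120.436°, -111.993°, -105.041°, -100.144°, -83.501°, -72.446°, -71.334°.
Eastward gaps between consecutive values (wrapping around): 1.184°, 8.443°, 6.952°, 4.897°, 16.643°, 11.055°, 1.112°, 309.714°.
Largest gap = 309.714° ⇒ minimal covering band is its complement: 360° − 309.714° = 50.286°.
Band runs from -121.620° eastward to -71.334°.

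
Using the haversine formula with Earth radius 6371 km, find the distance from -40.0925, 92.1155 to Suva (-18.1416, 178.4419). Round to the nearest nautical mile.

Δλ = 178.4419 − 92.1155 = 86.3264°.
Δφ = -18.1416 − -40.0925 = 21.9509°.
a = sin²(Δφ/2) + cos φ₁ · cos φ₂ · sin²(Δλ/2) = 0.376447.
c = 2·atan2(√a, √(1−a)) = 1.32110 rad → d = 6371·c ≈ 8416.75 km ≈ 4544.68 nmi.

4545 nmi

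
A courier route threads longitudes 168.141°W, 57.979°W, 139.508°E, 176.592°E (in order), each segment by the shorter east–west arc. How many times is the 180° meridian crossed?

1

Leg 1: -168.141° → -57.979°, shortest Δλ = 110.162° (east) — does not cross 180°.
Leg 2: -57.979° → +139.508°, shortest Δλ = -162.513° (west) — crosses 180°.
Leg 3: +139.508° → +176.592°, shortest Δλ = 37.084° (east) — does not cross 180°.
Total crossings: 1.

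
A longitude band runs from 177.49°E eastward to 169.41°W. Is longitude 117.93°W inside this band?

No

Band width going east from +177.49° to -169.41°: ((-169.41 − 177.49) mod 360) = 13.10°.
Offset of -117.93° east of the west edge: ((-117.93 − 177.49) mod 360) = 64.58°.
64.58° > 13.10° ⇒ outside.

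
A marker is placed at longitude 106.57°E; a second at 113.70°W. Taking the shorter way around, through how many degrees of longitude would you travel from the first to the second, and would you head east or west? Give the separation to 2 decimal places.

139.73° east

Raw difference: -113.70 − 106.57 = -220.27°.
Normalise into (−180°, 180°]: -220.27° + 360° = 139.73°.
Positive ⇒ the second point lies to the east; separation 139.73°.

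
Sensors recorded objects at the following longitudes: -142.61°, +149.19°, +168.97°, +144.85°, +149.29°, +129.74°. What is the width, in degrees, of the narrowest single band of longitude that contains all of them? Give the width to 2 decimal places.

Sort the longitudes: -142.61°, +129.74°, +144.85°, +149.19°, +149.29°, +168.97°.
Eastward gaps between consecutive values (wrapping around): 272.35°, 15.11°, 4.34°, 0.10°, 19.68°, 48.42°.
Largest gap = 272.35° ⇒ minimal covering band is its complement: 360° − 272.35° = 87.65°.
Band runs from +129.74° eastward to -142.61°, crossing the antimeridian.

87.65°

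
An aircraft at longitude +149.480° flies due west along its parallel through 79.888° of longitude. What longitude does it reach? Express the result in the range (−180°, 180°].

+69.592°

Start at +149.480°; shift −79.888° → +69.592°.
+69.592° already lies in (−180°, 180°].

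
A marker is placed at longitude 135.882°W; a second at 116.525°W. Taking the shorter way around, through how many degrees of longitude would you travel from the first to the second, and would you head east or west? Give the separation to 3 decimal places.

Raw difference: -116.525 − -135.882 = 19.357°.
Normalise into (−180°, 180°]: 19.357° stays 19.357°.
Positive ⇒ the second point lies to the east; separation 19.357°.

19.357° east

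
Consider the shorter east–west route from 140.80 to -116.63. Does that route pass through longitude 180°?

Yes

Naïve |-116.63 − 140.80| = 257.43° > 180°, so the shorter arc goes the other way round — across 180°.
Signed shortest Δλ = ((-116.63 − 140.80 + 180) mod 360) − 180 = 102.57°.
Going east by 102.57° from +140.80° passes through 180° before reaching -116.63°.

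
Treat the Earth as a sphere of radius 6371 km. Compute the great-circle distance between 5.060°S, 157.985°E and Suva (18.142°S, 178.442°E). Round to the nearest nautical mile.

1434 nmi

Δλ = 178.442 − 157.985 = 20.457°.
Δφ = -18.142 − -5.060 = -13.082°.
a = sin²(Δφ/2) + cos φ₁ · cos φ₂ · sin²(Δλ/2) = 0.042825.
c = 2·atan2(√a, √(1−a)) = 0.41690 rad → d = 6371·c ≈ 2656.04 km ≈ 1434.15 nmi.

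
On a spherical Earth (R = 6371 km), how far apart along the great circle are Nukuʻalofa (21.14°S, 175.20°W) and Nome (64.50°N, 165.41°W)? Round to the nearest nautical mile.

5162 nmi

Δλ = -165.41 − -175.20 = 9.79°.
Δφ = 64.50 − -21.14 = 85.64°.
a = sin²(Δφ/2) + cos φ₁ · cos φ₂ · sin²(Δλ/2) = 0.464912.
c = 2·atan2(√a, √(1−a)) = 1.50056 rad → d = 6371·c ≈ 9560.09 km ≈ 5162.03 nmi.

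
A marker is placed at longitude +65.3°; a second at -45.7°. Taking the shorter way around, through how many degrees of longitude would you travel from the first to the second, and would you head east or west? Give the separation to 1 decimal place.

111.0° west

Raw difference: -45.7 − 65.3 = -111.0°.
Normalise into (−180°, 180°]: -111.0° stays -111.0°.
Negative ⇒ the second point lies to the west; separation 111.0°.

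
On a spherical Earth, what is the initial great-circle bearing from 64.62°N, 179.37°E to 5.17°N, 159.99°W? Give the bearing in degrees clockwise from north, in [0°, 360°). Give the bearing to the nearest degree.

Δλ = -159.99 − 179.37 = -339.36°; wrapped into (−180°, 180°]: 20.64°.
θ = atan2( sin Δλ · cos φ₂ , cos φ₁ · sin φ₂ − sin φ₁ · cos φ₂ · cos Δλ )
  = atan2(0.35106, -0.80343) = 156.397° → normalised to [0°, 360°): 156.397°.

156°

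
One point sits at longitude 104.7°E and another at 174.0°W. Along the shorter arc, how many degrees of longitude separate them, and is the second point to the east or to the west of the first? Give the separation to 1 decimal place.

81.3° east

Raw difference: -174.0 − 104.7 = -278.7°.
Normalise into (−180°, 180°]: -278.7° + 360° = 81.3°.
Positive ⇒ the second point lies to the east; separation 81.3°.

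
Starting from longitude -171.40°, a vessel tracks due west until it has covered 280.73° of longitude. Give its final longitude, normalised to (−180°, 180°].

-92.13°

Start at -171.40°; shift −280.73° → -452.13°.
-452.13° lies outside (−180°, 180°]; add 360° → -92.13°.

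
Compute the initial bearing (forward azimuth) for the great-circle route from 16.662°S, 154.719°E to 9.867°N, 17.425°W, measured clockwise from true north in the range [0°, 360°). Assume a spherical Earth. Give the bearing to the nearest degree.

Δλ = -17.425 − 154.719 = -172.144°.
θ = atan2( sin Δλ · cos φ₂ , cos φ₁ · sin φ₂ − sin φ₁ · cos φ₂ · cos Δλ )
  = atan2(-0.13466, -0.11567) = -130.660° → normalised to [0°, 360°): 229.340°.

229°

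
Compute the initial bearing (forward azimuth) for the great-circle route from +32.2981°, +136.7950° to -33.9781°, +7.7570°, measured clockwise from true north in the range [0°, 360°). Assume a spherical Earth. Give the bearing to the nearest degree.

253°

Δλ = 7.7570 − 136.7950 = -129.0380°.
θ = atan2( sin Δλ · cos φ₂ , cos φ₁ · sin φ₂ − sin φ₁ · cos φ₂ · cos Δλ )
  = atan2(-0.64410, -0.19333) = -106.708° → normalised to [0°, 360°): 253.292°.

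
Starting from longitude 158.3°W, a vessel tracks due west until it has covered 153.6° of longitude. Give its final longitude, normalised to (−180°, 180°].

Start at -158.3°; shift −153.6° → -311.9°.
-311.9° lies outside (−180°, 180°]; add 360° → +48.1°.

48.1°E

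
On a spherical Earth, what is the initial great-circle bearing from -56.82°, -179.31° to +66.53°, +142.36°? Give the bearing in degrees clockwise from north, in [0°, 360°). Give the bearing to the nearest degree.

Δλ = 142.36 − -179.31 = 321.67°; wrapped into (−180°, 180°]: -38.33°.
θ = atan2( sin Δλ · cos φ₂ , cos φ₁ · sin φ₂ − sin φ₁ · cos φ₂ · cos Δλ )
  = atan2(-0.24700, 0.76348) = -17.928° → normalised to [0°, 360°): 342.072°.

342°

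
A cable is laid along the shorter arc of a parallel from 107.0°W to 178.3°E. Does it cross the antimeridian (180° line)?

Naïve |178.3 − -107.0| = 285.3° > 180°, so the shorter arc goes the other way round — across 180°.
Signed shortest Δλ = ((178.3 − -107.0 + 180) mod 360) − 180 = -74.7°.
Going west by 74.7° from -107.0° passes through 180° before reaching +178.3°.

Yes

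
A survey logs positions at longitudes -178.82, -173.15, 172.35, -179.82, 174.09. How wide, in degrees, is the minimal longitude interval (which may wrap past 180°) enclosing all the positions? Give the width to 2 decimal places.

14.50°

Sort the longitudes: -179.82°, -178.82°, -173.15°, +172.35°, +174.09°.
Eastward gaps between consecutive values (wrapping around): 1.00°, 5.67°, 345.50°, 1.74°, 6.09°.
Largest gap = 345.50° ⇒ minimal covering band is its complement: 360° − 345.50° = 14.50°.
Band runs from +172.35° eastward to -173.15°, crossing the antimeridian.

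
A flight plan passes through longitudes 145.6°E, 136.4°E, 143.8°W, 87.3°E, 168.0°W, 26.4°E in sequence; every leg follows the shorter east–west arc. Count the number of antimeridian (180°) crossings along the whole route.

4

Leg 1: +145.6° → +136.4°, shortest Δλ = -9.2° (west) — does not cross 180°.
Leg 2: +136.4° → -143.8°, shortest Δλ = 79.8° (east) — crosses 180°.
Leg 3: -143.8° → +87.3°, shortest Δλ = -128.9° (west) — crosses 180°.
Leg 4: +87.3° → -168.0°, shortest Δλ = 104.7° (east) — crosses 180°.
Leg 5: -168.0° → +26.4°, shortest Δλ = -165.6° (west) — crosses 180°.
Total crossings: 4.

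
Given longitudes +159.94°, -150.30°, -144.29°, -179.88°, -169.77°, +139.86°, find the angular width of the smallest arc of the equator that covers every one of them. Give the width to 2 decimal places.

Sort the longitudes: -179.88°, -169.77°, -150.30°, -144.29°, +139.86°, +159.94°.
Eastward gaps between consecutive values (wrapping around): 10.11°, 19.47°, 6.01°, 284.15°, 20.08°, 20.18°.
Largest gap = 284.15° ⇒ minimal covering band is its complement: 360° − 284.15° = 75.85°.
Band runs from +139.86° eastward to -144.29°, crossing the antimeridian.

75.85°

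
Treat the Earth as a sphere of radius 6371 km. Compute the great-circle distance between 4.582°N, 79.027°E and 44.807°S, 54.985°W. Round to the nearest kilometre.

13700 km

Δλ = -54.985 − 79.027 = -134.012°.
Δφ = -44.807 − 4.582 = -49.389°.
a = sin²(Δφ/2) + cos φ₁ · cos φ₂ · sin²(Δλ/2) = 0.773839.
c = 2·atan2(√a, √(1−a)) = 2.15038 rad → d = 6371·c ≈ 13700.09 km.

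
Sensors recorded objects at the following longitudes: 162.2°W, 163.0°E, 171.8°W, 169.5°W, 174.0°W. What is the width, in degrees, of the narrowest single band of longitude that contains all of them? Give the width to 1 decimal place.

Sort the longitudes: -174.0°, -171.8°, -169.5°, -162.2°, +163.0°.
Eastward gaps between consecutive values (wrapping around): 2.2°, 2.3°, 7.3°, 325.2°, 23.0°.
Largest gap = 325.2° ⇒ minimal covering band is its complement: 360° − 325.2° = 34.8°.
Band runs from +163.0° eastward to -162.2°, crossing the antimeridian.

34.8°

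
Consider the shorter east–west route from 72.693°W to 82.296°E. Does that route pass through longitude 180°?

Signed shortest Δλ = ((82.296 − -72.693 + 180) mod 360) − 180 = 154.989°.
Going east by 154.989° from -72.693° reaches +82.296° without touching 180°.

No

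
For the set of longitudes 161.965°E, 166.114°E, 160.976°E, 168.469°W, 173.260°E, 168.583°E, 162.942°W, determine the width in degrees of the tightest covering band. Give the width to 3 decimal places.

36.082°

Sort the longitudes: -168.469°, -162.942°, +160.976°, +161.965°, +166.114°, +168.583°, +173.260°.
Eastward gaps between consecutive values (wrapping around): 5.527°, 323.918°, 0.989°, 4.149°, 2.469°, 4.677°, 18.271°.
Largest gap = 323.918° ⇒ minimal covering band is its complement: 360° − 323.918° = 36.082°.
Band runs from +160.976° eastward to -162.942°, crossing the antimeridian.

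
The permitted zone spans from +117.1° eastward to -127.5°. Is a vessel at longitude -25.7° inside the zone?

Band width going east from +117.1° to -127.5°: ((-127.5 − 117.1) mod 360) = 115.4°.
Offset of -25.7° east of the west edge: ((-25.7 − 117.1) mod 360) = 217.2°.
217.2° > 115.4° ⇒ outside.

No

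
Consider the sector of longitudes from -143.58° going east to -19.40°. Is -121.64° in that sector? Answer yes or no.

Band width going east from -143.58° to -19.40°: ((-19.40 − -143.58) mod 360) = 124.18°.
Offset of -121.64° east of the west edge: ((-121.64 − -143.58) mod 360) = 21.94°.
21.94° ≤ 124.18° ⇒ inside.

Yes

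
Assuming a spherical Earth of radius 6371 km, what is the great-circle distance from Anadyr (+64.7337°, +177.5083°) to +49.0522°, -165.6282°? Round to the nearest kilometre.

Δλ = -165.6282 − 177.5083 = -343.1365°; wrapped into (−180°, 180°]: 16.8635°.
Δφ = 49.0522 − 64.7337 = -15.6815°.
a = sin²(Δφ/2) + cos φ₁ · cos φ₂ · sin²(Δλ/2) = 0.024625.
c = 2·atan2(√a, √(1−a)) = 0.31515 rad → d = 6371·c ≈ 2007.81 km.

2008 km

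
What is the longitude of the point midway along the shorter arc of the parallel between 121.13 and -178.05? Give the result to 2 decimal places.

+151.54°

Signed shortest Δλ from +121.13° to -178.05° is +60.82°.
Midpoint longitude = +121.13° + (+60.82°)/2 = +121.13° + 30.41° = +151.54°.
(The naïve average (+121.13 + -178.05)/2 = -28.46° is on the wrong side of the globe.)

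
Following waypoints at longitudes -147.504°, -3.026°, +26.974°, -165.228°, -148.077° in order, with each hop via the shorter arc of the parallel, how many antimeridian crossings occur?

1

Leg 1: -147.504° → -3.026°, shortest Δλ = 144.478° (east) — does not cross 180°.
Leg 2: -3.026° → +26.974°, shortest Δλ = 30.0° (east) — does not cross 180°.
Leg 3: +26.974° → -165.228°, shortest Δλ = 167.798° (east) — crosses 180°.
Leg 4: -165.228° → -148.077°, shortest Δλ = 17.151° (east) — does not cross 180°.
Total crossings: 1.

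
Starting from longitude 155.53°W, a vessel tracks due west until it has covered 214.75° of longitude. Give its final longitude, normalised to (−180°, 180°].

Start at -155.53°; shift −214.75° → -370.28°.
-370.28° lies outside (−180°, 180°]; add 360° → -10.28°.

10.28°W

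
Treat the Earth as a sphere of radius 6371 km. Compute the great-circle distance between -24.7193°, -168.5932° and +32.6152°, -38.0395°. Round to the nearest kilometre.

15155 km

Δλ = -38.0395 − -168.5932 = 130.5537°.
Δφ = 32.6152 − -24.7193 = 57.3345°.
a = sin²(Δφ/2) + cos φ₁ · cos φ₂ · sin²(Δλ/2) = 0.861424.
c = 2·atan2(√a, √(1−a)) = 2.37871 rad → d = 6371·c ≈ 15154.77 km.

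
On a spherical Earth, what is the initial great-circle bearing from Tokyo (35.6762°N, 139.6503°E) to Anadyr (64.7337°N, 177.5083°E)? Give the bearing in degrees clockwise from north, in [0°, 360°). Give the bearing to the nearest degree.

Δλ = 177.5083 − 139.6503 = 37.8580°.
θ = atan2( sin Δλ · cos φ₂ , cos φ₁ · sin φ₂ − sin φ₁ · cos φ₂ · cos Δλ )
  = atan2(0.26195, 0.53808) = 25.958° → normalised to [0°, 360°): 25.958°.

26°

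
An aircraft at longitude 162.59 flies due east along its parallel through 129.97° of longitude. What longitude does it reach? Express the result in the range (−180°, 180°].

Start at +162.59°; shift +129.97° → +292.56°.
+292.56° lies outside (−180°, 180°]; subtract 360° → -67.44°.

-67.44°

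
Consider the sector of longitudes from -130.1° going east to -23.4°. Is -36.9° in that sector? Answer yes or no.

Yes

Band width going east from -130.1° to -23.4°: ((-23.4 − -130.1) mod 360) = 106.7°.
Offset of -36.9° east of the west edge: ((-36.9 − -130.1) mod 360) = 93.2°.
93.2° ≤ 106.7° ⇒ inside.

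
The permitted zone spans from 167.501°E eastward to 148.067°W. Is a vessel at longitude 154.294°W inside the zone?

Yes

Band width going east from +167.501° to -148.067°: ((-148.067 − 167.501) mod 360) = 44.432°.
Offset of -154.294° east of the west edge: ((-154.294 − 167.501) mod 360) = 38.205°.
38.205° ≤ 44.432° ⇒ inside.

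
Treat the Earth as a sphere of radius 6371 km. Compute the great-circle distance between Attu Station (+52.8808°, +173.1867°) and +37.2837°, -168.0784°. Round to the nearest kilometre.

2260 km

Δλ = -168.0784 − 173.1867 = -341.2651°; wrapped into (−180°, 180°]: 18.7349°.
Δφ = 37.2837 − 52.8808 = -15.5971°.
a = sin²(Δφ/2) + cos φ₁ · cos φ₂ · sin²(Δλ/2) = 0.031132.
c = 2·atan2(√a, √(1−a)) = 0.35474 rad → d = 6371·c ≈ 2260.08 km.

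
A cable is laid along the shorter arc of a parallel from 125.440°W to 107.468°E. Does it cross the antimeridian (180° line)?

Naïve |107.468 − -125.440| = 232.908° > 180°, so the shorter arc goes the other way round — across 180°.
Signed shortest Δλ = ((107.468 − -125.440 + 180) mod 360) − 180 = -127.092°.
Going west by 127.092° from -125.440° passes through 180° before reaching +107.468°.

Yes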